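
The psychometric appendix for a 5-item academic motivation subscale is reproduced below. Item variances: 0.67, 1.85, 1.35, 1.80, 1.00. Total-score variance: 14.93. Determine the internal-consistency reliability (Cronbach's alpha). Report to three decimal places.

sum of item variances = 0.67 + 1.85 + 1.35 + 1.80 + 1.00 = 6.67
α = (k/(k−1))·(1 − sum of item variances/σ²_total) = (5/4)·(1 − 6.67/14.93) = 0.692

Cronbach's alpha = 0.692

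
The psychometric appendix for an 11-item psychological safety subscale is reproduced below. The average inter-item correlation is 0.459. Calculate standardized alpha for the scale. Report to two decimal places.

Standardized α = k·r̄ / (1 + (k−1)·r̄) = 11 × 0.459 / (1 + 10 × 0.459)
  = 5.0490 / 5.5900 = 0.90

standardized alpha = 0.90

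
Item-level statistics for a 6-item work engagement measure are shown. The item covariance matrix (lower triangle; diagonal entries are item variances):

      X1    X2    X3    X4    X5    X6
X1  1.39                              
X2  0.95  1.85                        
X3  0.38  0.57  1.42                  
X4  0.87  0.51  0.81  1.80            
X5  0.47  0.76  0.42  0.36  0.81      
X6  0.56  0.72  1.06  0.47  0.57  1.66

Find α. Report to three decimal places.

α = 0.816

ΣVar(i) = 1.39 + 1.85 + 1.42 + 1.80 + 0.81 + 1.66 = 8.93
Sum of off-diagonal covariances = 9.48
total variance = 8.93 + 2 × 9.48 = 27.89
α = (k/(k−1))·(1 − ΣVar(i)/total variance) = (6/5)·(1 − 8.93/27.89) = 0.816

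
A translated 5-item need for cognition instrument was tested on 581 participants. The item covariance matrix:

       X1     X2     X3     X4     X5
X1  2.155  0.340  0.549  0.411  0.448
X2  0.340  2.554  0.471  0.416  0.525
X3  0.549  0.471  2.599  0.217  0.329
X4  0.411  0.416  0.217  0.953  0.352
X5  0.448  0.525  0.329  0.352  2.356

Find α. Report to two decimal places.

α = 0.54

ΣVar(i) = 2.155 + 2.554 + 2.599 + 0.953 + 2.356 = 10.617
Σ_{i<j} σ_ij = 4.058
total variance = 10.617 + 2 × 4.058 = 18.733
α = (k/(k−1))·(1 − ΣVar(i)/total variance) = (5/4)·(1 − 10.617/18.733) = 0.54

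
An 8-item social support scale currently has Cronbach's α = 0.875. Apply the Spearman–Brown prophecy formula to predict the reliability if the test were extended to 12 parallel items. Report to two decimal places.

predicted reliability = 0.91

Length factor m = 12/8 = 1.5000
α' = m·α / (1 + (m−1)·α)
   = 12/8 × 0.875 / (1 + (12/8 − 1) × 0.875)
   = 1.3125 / 1.4375 = 0.91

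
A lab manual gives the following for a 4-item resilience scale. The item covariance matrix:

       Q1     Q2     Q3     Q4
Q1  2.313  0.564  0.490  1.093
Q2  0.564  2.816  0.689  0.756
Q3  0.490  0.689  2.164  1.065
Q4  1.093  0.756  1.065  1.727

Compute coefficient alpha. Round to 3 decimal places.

α = 0.677

Σσᵢ² = 2.313 + 2.816 + 2.164 + 1.727 = 9.020
Sum of the distinct covariances = 4.657
total variance = 9.020 + 2 × 4.657 = 18.334
α = (k/(k−1))·(1 − Σσᵢ²/total variance) = (4/3)·(1 − 9.020/18.334) = 0.677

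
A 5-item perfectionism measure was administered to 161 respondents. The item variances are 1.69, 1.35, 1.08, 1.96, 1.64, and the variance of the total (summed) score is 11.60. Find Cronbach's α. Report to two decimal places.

Cronbach's α = 0.42

sum of item variances = 1.69 + 1.35 + 1.08 + 1.96 + 1.64 = 7.72
α = (k/(k−1))·(1 − sum of item variances/σ²_total) = (5/4)·(1 − 7.72/11.60) = 0.42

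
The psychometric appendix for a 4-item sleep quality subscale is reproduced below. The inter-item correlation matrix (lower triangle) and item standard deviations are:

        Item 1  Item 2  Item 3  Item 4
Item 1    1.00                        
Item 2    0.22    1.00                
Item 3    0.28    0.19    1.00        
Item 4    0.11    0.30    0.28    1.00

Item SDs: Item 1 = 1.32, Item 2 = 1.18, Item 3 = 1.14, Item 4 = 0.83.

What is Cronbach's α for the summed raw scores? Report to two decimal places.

Σσ²ᵢ = 1.32² + 1.18² + 1.14² + 0.83² = 5.1233
Covariances σ_ij = r_ij · s_i · s_j:
  σ(Item 1,Item 2) = 0.22 × 1.32 × 1.18 = 0.3427
  σ(Item 1,Item 3) = 0.28 × 1.32 × 1.14 = 0.4213
  σ(Item 1,Item 4) = 0.11 × 1.32 × 0.83 = 0.1205
  σ(Item 2,Item 3) = 0.19 × 1.18 × 1.14 = 0.2556
  σ(Item 2,Item 4) = 0.30 × 1.18 × 0.83 = 0.2938
  σ(Item 3,Item 4) = 0.28 × 1.14 × 0.83 = 0.2649
σ²_T = Σσ²ᵢ + 2·Σσ_ij = 5.1233 + 2 × 1.6988 = 8.5209
α = (4/3)·(1 − 5.1233/8.5209) = 0.53

Cronbach's α = 0.53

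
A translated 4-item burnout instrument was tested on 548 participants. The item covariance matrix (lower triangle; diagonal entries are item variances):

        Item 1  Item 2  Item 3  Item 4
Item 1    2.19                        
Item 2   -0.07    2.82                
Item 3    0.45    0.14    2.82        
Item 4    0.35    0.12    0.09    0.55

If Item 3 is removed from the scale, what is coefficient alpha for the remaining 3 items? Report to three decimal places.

Remaining items: Item 1, Item 2, Item 4 (k = 3).
Σσᵢ² = 2.19 + 2.82 + 0.55 = 5.56
Var(T) = 5.56 + 2 × 0.40 = 6.36
α (item deleted) = (3/2)·(1 − 5.56/6.36) = 0.189

α = 0.189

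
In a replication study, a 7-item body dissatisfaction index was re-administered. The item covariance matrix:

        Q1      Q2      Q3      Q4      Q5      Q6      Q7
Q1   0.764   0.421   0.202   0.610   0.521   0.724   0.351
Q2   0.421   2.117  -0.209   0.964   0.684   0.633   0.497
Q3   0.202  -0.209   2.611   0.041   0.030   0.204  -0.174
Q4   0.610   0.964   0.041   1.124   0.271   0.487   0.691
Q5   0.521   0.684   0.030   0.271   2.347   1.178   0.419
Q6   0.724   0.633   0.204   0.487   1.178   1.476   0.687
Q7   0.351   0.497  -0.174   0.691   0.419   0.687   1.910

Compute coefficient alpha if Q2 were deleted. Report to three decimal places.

coefficient alpha = 0.659

Remaining items: Q1, Q3, Q4, Q5, Q6, Q7 (k = 6).
Σσ²ᵢ = 0.764 + 2.611 + 1.124 + 2.347 + 1.476 + 1.910 = 10.232
σ²_total = 10.232 + 2 × 6.242 = 22.716
α (item deleted) = (6/5)·(1 − 10.232/22.716) = 0.659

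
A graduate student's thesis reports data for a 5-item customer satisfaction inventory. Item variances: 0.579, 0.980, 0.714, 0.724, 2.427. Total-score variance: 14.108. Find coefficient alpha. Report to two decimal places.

Σσᵢ² = 0.579 + 0.980 + 0.714 + 0.724 + 2.427 = 5.424
α = (k/(k−1))·(1 − Σσᵢ²/σ²_total) = (5/4)·(1 − 5.424/14.108) = 0.77

α = 0.77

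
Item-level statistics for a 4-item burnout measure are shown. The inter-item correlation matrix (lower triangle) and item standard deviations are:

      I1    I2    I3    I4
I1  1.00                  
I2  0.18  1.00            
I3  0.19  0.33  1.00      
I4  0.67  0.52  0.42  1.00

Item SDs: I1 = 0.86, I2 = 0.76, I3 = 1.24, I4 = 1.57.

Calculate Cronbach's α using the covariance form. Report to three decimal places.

Σσ²ᵢ = 0.86² + 0.76² + 1.24² + 1.57² = 5.3197
Covariances σ_ij = r_ij · s_i · s_j:
  σ(I1,I2) = 0.18 × 0.86 × 0.76 = 0.1176
  σ(I1,I3) = 0.19 × 0.86 × 1.24 = 0.2026
  σ(I1,I4) = 0.67 × 0.86 × 1.57 = 0.9046
  σ(I2,I3) = 0.33 × 0.76 × 1.24 = 0.3110
  σ(I2,I4) = 0.52 × 0.76 × 1.57 = 0.6205
  σ(I3,I4) = 0.42 × 1.24 × 1.57 = 0.8177
σ²_T = Σσ²ᵢ + 2·Σσ_ij = 5.3197 + 2 × 2.9740 = 11.2677
α = (4/3)·(1 − 5.3197/11.2677) = 0.704

α = 0.704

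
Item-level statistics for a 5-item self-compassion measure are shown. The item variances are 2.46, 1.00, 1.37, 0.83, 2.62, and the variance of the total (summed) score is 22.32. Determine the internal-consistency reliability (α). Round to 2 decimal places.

Σσ²ᵢ = 2.46 + 1.00 + 1.37 + 0.83 + 2.62 = 8.28
α = (k/(k−1))·(1 − Σσ²ᵢ/total variance) = (5/4)·(1 − 8.28/22.32) = 0.79

α = 0.79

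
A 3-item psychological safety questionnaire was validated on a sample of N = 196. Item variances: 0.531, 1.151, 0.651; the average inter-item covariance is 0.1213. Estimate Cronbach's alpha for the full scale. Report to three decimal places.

sum of item variances = 0.531 + 1.151 + 0.651 = 2.333
Sum of the 3 distinct covariances = 3 × 0.1213 = 0.3639
σ²_total = sum of item variances + 2·Σcov = 2.333 + 2 × 0.3639 = 3.0608
α = (3/2)·(1 − 2.333/3.0608) = 0.357

α = 0.357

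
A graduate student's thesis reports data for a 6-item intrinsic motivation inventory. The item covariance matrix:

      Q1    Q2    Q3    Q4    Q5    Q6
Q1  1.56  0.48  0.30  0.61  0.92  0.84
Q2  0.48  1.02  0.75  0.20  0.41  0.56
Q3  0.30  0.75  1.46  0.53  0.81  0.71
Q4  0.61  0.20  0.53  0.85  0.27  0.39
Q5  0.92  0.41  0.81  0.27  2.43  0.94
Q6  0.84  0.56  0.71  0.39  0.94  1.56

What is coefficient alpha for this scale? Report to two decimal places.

Σσᵢ² = 1.56 + 1.02 + 1.46 + 0.85 + 2.43 + 1.56 = 8.88
Sum of off-diagonal covariances = 8.72
total variance = 8.88 + 2 × 8.72 = 26.32
α = (k/(k−1))·(1 − Σσᵢ²/total variance) = (6/5)·(1 − 8.88/26.32) = 0.80

α = 0.80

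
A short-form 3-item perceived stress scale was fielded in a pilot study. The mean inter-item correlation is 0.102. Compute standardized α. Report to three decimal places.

α = 0.254

Standardized α = k·r̄ / (1 + (k−1)·r̄) = 3 × 0.102 / (1 + 2 × 0.102)
  = 0.3060 / 1.2040 = 0.254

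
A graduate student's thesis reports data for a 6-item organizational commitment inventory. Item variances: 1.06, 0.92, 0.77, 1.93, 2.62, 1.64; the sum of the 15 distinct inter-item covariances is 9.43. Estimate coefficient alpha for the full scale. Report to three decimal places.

α = 0.814

Σσ²ᵢ = 1.06 + 0.92 + 0.77 + 1.93 + 2.62 + 1.64 = 8.94
Sum of distinct covariances = 9.43
σ²_T = Σσ²ᵢ + 2·Σcov = 8.94 + 2 × 9.43 = 27.80
α = (6/5)·(1 − 8.94/27.80) = 0.814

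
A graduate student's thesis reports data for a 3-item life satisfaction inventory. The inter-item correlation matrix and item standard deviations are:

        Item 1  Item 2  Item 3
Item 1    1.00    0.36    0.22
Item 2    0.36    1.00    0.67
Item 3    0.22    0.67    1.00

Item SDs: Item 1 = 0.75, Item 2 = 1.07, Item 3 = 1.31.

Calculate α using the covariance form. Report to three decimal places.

α = 0.686

Σσ²ᵢ = 0.75² + 1.07² + 1.31² = 3.4235
Covariances σ_ij = r_ij · s_i · s_j:
  σ(Item 1,Item 2) = 0.36 × 0.75 × 1.07 = 0.2889
  σ(Item 1,Item 3) = 0.22 × 0.75 × 1.31 = 0.2162
  σ(Item 2,Item 3) = 0.67 × 1.07 × 1.31 = 0.9391
σ²_T = Σσ²ᵢ + 2·Σσ_ij = 3.4235 + 2 × 1.4442 = 6.3119
α = (3/2)·(1 − 3.4235/6.3119) = 0.686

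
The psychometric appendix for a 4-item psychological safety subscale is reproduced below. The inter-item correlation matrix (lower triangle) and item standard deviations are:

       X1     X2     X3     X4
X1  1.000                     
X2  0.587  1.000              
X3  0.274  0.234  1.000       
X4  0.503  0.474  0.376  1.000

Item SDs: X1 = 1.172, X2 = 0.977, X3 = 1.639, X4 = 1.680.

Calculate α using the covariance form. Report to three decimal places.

Σσ²ᵢ = 1.172² + 0.977² + 1.639² + 1.680² = 7.8368
Covariances σ_ij = r_ij · s_i · s_j:
  σ(X1,X2) = 0.587 × 1.172 × 0.977 = 0.6721
  σ(X1,X3) = 0.274 × 1.172 × 1.639 = 0.5263
  σ(X1,X4) = 0.503 × 1.172 × 1.680 = 0.9904
  σ(X2,X3) = 0.234 × 0.977 × 1.639 = 0.3747
  σ(X2,X4) = 0.474 × 0.977 × 1.680 = 0.7780
  σ(X3,X4) = 0.376 × 1.639 × 1.680 = 1.0353
σ²_T = Σσ²ᵢ + 2·Σσ_ij = 7.8368 + 2 × 4.3768 = 16.5904
α = (4/3)·(1 − 7.8368/16.5904) = 0.704

α = 0.704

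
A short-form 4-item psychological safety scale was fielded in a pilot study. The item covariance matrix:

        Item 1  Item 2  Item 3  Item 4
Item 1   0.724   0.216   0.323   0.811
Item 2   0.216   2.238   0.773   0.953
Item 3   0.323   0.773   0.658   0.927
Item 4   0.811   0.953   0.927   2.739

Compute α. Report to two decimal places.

ΣVar(i) = 0.724 + 2.238 + 0.658 + 2.739 = 6.359
Sum of off-diagonal covariances = 4.003
σ²_total = 6.359 + 2 × 4.003 = 14.365
α = (k/(k−1))·(1 − ΣVar(i)/σ²_total) = (4/3)·(1 − 6.359/14.365) = 0.74

α = 0.74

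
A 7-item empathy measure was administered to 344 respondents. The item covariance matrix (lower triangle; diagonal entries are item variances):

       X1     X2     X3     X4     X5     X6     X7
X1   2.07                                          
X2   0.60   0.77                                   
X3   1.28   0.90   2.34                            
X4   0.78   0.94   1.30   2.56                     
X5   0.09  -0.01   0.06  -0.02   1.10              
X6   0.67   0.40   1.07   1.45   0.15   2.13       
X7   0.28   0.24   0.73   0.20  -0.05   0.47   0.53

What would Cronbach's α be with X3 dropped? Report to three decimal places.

α = 0.690

Remaining items: X1, X2, X4, X5, X6, X7 (k = 6).
Σσᵢ² = 2.07 + 0.77 + 2.56 + 1.10 + 2.13 + 0.53 = 9.16
total variance = 9.16 + 2 × 6.19 = 21.54
α (item deleted) = (6/5)·(1 − 9.16/21.54) = 0.690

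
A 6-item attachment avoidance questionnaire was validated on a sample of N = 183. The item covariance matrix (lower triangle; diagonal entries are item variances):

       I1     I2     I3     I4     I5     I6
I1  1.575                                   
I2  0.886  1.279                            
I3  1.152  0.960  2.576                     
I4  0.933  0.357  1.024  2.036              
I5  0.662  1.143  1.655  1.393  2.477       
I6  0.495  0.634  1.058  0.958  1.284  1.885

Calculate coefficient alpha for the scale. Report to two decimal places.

Σσᵢ² = 1.575 + 1.279 + 2.576 + 2.036 + 2.477 + 1.885 = 11.828
Σ_{i<j} σ_ij = 14.594
Var(T) = 11.828 + 2 × 14.594 = 41.016
α = (k/(k−1))·(1 − Σσᵢ²/Var(T)) = (6/5)·(1 − 11.828/41.016) = 0.85

α = 0.85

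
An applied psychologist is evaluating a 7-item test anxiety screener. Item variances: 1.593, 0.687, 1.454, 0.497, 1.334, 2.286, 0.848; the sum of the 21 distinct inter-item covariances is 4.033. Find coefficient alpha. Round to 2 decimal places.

Σσ²ᵢ = 1.593 + 0.687 + 1.454 + 0.497 + 1.334 + 2.286 + 0.848 = 8.699
Sum of distinct covariances = 4.033
σ²_T = Σσ²ᵢ + 2·Σcov = 8.699 + 2 × 4.033 = 16.765
α = (7/6)·(1 − 8.699/16.765) = 0.56

α = 0.56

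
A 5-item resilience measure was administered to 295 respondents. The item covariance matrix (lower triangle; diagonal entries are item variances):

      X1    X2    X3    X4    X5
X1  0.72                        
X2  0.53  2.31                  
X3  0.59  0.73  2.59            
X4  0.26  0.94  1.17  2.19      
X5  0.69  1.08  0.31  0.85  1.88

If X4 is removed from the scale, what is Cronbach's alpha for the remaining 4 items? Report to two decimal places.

Remaining items: X1, X2, X3, X5 (k = 4).
ΣVar(i) = 0.72 + 2.31 + 2.59 + 1.88 = 7.50
total variance = 7.50 + 2 × 3.93 = 15.36
α (item deleted) = (4/3)·(1 − 7.50/15.36) = 0.68

Cronbach's alpha = 0.68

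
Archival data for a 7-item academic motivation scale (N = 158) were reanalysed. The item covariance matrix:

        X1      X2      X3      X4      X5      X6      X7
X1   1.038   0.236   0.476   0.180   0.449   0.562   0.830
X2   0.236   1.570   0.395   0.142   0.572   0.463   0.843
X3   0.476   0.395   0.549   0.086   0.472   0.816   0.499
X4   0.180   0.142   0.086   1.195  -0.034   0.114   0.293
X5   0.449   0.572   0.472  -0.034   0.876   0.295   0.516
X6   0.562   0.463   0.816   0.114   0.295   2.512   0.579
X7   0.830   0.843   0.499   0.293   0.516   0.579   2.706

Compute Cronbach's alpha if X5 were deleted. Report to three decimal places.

α = 0.692

Remaining items: X1, X2, X3, X4, X6, X7 (k = 6).
ΣVar(i) = 1.038 + 1.570 + 0.549 + 1.195 + 2.512 + 2.706 = 9.570
σ²_T = 9.570 + 2 × 6.514 = 22.598
α (item deleted) = (6/5)·(1 − 9.570/22.598) = 0.692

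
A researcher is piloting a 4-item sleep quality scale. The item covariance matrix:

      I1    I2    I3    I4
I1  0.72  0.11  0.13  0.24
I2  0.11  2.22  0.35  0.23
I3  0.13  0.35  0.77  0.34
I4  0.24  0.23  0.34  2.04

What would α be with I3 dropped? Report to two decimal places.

α = 0.28

Remaining items: I1, I2, I4 (k = 3).
Σσᵢ² = 0.72 + 2.22 + 2.04 = 4.98
σ²_T = 4.98 + 2 × 0.58 = 6.14
α (item deleted) = (3/2)·(1 − 4.98/6.14) = 0.28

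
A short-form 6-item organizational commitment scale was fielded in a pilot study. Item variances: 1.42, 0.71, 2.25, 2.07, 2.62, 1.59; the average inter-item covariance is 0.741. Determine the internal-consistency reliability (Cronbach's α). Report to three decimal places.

Cronbach's α = 0.811

ΣVar(i) = 1.42 + 0.71 + 2.25 + 2.07 + 2.62 + 1.59 = 10.66
Sum of the 15 distinct covariances = 15 × 0.741 = 11.115
σ²_total = ΣVar(i) + 2·Σcov = 10.66 + 2 × 11.115 = 32.890
α = (6/5)·(1 − 10.66/32.890) = 0.811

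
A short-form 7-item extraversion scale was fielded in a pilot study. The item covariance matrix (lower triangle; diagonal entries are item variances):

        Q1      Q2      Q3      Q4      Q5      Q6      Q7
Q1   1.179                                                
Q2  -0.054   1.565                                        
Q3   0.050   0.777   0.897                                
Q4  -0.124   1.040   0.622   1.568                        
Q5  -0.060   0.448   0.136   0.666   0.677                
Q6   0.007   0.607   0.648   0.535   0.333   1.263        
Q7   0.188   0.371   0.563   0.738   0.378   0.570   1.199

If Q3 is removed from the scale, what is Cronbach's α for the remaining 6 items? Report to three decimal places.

α = 0.723

Remaining items: Q1, Q2, Q4, Q5, Q6, Q7 (k = 6).
Σσᵢ² = 1.179 + 1.565 + 1.568 + 0.677 + 1.263 + 1.199 = 7.451
Var(T) = 7.451 + 2 × 5.643 = 18.737
α (item deleted) = (6/5)·(1 − 7.451/18.737) = 0.723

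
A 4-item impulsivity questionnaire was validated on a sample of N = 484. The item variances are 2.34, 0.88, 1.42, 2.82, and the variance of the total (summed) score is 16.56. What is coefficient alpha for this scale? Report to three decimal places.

sum of item variances = 2.34 + 0.88 + 1.42 + 2.82 = 7.46
α = (k/(k−1))·(1 − sum of item variances/σ²_T) = (4/3)·(1 − 7.46/16.56) = 0.733

α = 0.733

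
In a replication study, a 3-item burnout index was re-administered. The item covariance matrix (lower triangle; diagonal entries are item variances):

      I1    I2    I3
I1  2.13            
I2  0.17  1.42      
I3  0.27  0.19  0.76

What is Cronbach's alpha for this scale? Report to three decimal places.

Σσᵢ² = 2.13 + 1.42 + 0.76 = 4.31
Σ_{i<j} σ_ij = 0.63
σ²_total = 4.31 + 2 × 0.63 = 5.57
α = (k/(k−1))·(1 − Σσᵢ²/σ²_total) = (3/2)·(1 − 4.31/5.57) = 0.339

α = 0.339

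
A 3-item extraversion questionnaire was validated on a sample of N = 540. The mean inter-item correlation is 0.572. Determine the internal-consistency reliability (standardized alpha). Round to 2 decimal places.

α = 0.80

Standardized α = k·r̄ / (1 + (k−1)·r̄) = 3 × 0.572 / (1 + 2 × 0.572)
  = 1.7160 / 2.1440 = 0.80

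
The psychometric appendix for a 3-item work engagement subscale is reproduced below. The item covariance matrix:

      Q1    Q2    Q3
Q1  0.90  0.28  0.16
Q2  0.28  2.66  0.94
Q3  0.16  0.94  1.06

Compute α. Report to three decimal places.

α = 0.561

ΣVar(i) = 0.90 + 2.66 + 1.06 = 4.62
Σ_{i<j} σ_ij = 1.38
total variance = 4.62 + 2 × 1.38 = 7.38
α = (k/(k−1))·(1 − ΣVar(i)/total variance) = (3/2)·(1 − 4.62/7.38) = 0.561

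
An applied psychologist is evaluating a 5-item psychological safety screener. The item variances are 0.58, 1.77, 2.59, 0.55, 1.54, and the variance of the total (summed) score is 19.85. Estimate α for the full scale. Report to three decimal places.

α = 0.807

sum of item variances = 0.58 + 1.77 + 2.59 + 0.55 + 1.54 = 7.03
α = (k/(k−1))·(1 − sum of item variances/Var(T)) = (5/4)·(1 − 7.03/19.85) = 0.807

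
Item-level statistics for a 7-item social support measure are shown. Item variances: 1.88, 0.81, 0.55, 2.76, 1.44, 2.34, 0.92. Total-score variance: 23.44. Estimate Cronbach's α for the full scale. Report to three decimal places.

ΣVar(i) = 1.88 + 0.81 + 0.55 + 2.76 + 1.44 + 2.34 + 0.92 = 10.70
α = (k/(k−1))·(1 − ΣVar(i)/σ²_T) = (7/6)·(1 − 10.70/23.44) = 0.634

Cronbach's α = 0.634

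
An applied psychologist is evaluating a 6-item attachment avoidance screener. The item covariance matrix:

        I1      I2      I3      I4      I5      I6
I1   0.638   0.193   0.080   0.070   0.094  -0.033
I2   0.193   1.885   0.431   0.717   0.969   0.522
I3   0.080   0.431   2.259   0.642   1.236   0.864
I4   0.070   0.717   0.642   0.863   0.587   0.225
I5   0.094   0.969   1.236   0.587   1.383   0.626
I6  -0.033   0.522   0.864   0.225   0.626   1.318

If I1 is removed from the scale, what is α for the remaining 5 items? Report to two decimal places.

Remaining items: I2, I3, I4, I5, I6 (k = 5).
Σσ²ᵢ = 1.885 + 2.259 + 0.863 + 1.383 + 1.318 = 7.708
Var(T) = 7.708 + 2 × 6.819 = 21.346
α (item deleted) = (5/4)·(1 − 7.708/21.346) = 0.80

α = 0.80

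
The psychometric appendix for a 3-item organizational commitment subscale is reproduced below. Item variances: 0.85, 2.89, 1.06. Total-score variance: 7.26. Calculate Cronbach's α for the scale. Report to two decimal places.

Cronbach's α = 0.51

Σσᵢ² = 0.85 + 2.89 + 1.06 = 4.80
α = (k/(k−1))·(1 − Σσᵢ²/σ²_T) = (3/2)·(1 − 4.80/7.26) = 0.51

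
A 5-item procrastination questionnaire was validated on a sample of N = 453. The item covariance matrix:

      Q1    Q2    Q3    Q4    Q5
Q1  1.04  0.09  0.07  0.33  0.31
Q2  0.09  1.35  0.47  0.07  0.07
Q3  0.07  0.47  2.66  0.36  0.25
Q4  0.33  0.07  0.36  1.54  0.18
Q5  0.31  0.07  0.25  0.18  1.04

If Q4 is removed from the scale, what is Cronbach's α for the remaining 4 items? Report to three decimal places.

Remaining items: Q1, Q2, Q3, Q5 (k = 4).
Σσᵢ² = 1.04 + 1.35 + 2.66 + 1.04 = 6.09
σ²_T = 6.09 + 2 × 1.26 = 8.61
α (item deleted) = (4/3)·(1 − 6.09/8.61) = 0.390

Cronbach's α = 0.390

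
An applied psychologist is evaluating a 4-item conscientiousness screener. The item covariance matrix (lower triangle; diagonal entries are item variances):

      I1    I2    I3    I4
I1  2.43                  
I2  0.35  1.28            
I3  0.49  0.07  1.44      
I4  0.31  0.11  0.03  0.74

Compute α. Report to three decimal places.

α = 0.421

Σσᵢ² = 2.43 + 1.28 + 1.44 + 0.74 = 5.89
Σ_{i<j} σ_ij = 1.36
total variance = 5.89 + 2 × 1.36 = 8.61
α = (k/(k−1))·(1 − Σσᵢ²/total variance) = (4/3)·(1 − 5.89/8.61) = 0.421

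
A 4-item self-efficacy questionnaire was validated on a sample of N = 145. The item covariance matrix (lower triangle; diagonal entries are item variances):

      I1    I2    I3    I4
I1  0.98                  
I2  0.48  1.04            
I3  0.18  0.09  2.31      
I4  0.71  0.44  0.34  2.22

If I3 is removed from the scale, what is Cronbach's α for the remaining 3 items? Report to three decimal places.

α = 0.652

Remaining items: I1, I2, I4 (k = 3).
Σσ²ᵢ = 0.98 + 1.04 + 2.22 = 4.24
Var(T) = 4.24 + 2 × 1.63 = 7.50
α (item deleted) = (3/2)·(1 − 4.24/7.50) = 0.652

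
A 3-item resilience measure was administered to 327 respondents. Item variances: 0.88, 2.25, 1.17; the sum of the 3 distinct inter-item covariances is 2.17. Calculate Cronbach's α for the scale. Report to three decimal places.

Σσ²ᵢ = 0.88 + 2.25 + 1.17 = 4.30
Sum of distinct covariances = 2.17
total variance = Σσ²ᵢ + 2·Σcov = 4.30 + 2 × 2.17 = 8.64
α = (3/2)·(1 − 4.30/8.64) = 0.753

Cronbach's α = 0.753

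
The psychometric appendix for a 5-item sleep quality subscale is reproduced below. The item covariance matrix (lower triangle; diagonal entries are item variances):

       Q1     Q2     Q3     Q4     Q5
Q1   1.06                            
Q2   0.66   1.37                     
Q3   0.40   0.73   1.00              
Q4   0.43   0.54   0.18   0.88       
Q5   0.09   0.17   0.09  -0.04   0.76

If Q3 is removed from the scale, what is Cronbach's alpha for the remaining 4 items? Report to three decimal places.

α = 0.635

Remaining items: Q1, Q2, Q4, Q5 (k = 4).
Σσᵢ² = 1.06 + 1.37 + 0.88 + 0.76 = 4.07
Var(T) = 4.07 + 2 × 1.85 = 7.77
α (item deleted) = (4/3)·(1 − 4.07/7.77) = 0.635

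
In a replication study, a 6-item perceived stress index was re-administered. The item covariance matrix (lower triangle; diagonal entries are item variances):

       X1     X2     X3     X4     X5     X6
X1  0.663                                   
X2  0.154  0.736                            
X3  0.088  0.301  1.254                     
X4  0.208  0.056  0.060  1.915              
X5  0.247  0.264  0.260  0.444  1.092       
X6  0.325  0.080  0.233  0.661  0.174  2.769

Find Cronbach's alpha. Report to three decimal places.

Σσ²ᵢ = 0.663 + 0.736 + 1.254 + 1.915 + 1.092 + 2.769 = 8.429
Sum of off-diagonal covariances = 3.555
σ²_total = 8.429 + 2 × 3.555 = 15.539
α = (k/(k−1))·(1 − Σσ²ᵢ/σ²_total) = (6/5)·(1 − 8.429/15.539) = 0.549

α = 0.549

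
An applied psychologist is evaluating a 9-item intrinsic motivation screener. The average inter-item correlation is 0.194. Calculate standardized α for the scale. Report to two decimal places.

α = 0.68

Standardized α = k·r̄ / (1 + (k−1)·r̄) = 9 × 0.194 / (1 + 8 × 0.194)
  = 1.7460 / 2.5520 = 0.68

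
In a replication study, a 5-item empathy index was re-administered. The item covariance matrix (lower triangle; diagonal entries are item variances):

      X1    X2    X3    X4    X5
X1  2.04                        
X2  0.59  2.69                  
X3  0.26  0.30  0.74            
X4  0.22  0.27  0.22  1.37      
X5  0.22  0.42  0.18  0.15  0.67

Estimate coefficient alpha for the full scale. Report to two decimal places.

Σσᵢ² = 2.04 + 2.69 + 0.74 + 1.37 + 0.67 = 7.51
Sum of the distinct covariances = 2.83
Var(T) = 7.51 + 2 × 2.83 = 13.17
α = (k/(k−1))·(1 − Σσᵢ²/Var(T)) = (5/4)·(1 − 7.51/13.17) = 0.54

coefficient alpha = 0.54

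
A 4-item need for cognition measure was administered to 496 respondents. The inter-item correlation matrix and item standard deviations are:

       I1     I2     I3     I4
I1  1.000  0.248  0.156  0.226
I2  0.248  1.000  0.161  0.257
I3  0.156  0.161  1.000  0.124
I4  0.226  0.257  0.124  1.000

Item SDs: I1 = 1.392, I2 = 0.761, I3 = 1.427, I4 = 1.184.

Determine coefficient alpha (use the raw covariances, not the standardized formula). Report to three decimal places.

Σσ²ᵢ = 1.392² + 0.761² + 1.427² + 1.184² = 5.9550
Covariances σ_ij = r_ij · s_i · s_j:
  σ(I1,I2) = 0.248 × 1.392 × 0.761 = 0.2627
  σ(I1,I3) = 0.156 × 1.392 × 1.427 = 0.3099
  σ(I1,I4) = 0.226 × 1.392 × 1.184 = 0.3725
  σ(I2,I3) = 0.161 × 0.761 × 1.427 = 0.1748
  σ(I2,I4) = 0.257 × 0.761 × 1.184 = 0.2316
  σ(I3,I4) = 0.124 × 1.427 × 1.184 = 0.2095
σ²_T = Σσ²ᵢ + 2·Σσ_ij = 5.9550 + 2 × 1.5610 = 9.0770
α = (4/3)·(1 − 5.9550/9.0770) = 0.459

α = 0.459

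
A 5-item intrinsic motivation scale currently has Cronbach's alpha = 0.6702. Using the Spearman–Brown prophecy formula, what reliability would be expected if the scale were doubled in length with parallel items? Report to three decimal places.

Length factor m = 2
α' = m·α / (1 + (m−1)·α)
   = 2 × 0.6702 / (1 + (2 − 1) × 0.6702)
   = 1.3404 / 1.6702 = 0.803

predicted reliability = 0.803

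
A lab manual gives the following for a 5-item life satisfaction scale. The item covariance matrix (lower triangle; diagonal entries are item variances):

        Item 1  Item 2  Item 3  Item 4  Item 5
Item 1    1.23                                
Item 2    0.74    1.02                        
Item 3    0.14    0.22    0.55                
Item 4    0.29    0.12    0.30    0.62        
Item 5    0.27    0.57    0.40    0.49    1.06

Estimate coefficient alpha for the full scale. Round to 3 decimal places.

α = 0.766

Σσ²ᵢ = 1.23 + 1.02 + 0.55 + 0.62 + 1.06 = 4.48
Sum of the distinct covariances = 3.54
Var(T) = 4.48 + 2 × 3.54 = 11.56
α = (k/(k−1))·(1 − Σσ²ᵢ/Var(T)) = (5/4)·(1 − 4.48/11.56) = 0.766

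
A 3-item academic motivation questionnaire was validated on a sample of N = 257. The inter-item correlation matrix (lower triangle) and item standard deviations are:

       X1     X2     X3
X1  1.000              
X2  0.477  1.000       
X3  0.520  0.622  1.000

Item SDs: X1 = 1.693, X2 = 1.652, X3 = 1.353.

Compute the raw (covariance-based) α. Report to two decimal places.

Σσ²ᵢ = 1.693² + 1.652² + 1.353² = 7.4260
Covariances σ_ij = r_ij · s_i · s_j:
  σ(X1,X2) = 0.477 × 1.693 × 1.652 = 1.3341
  σ(X1,X3) = 0.520 × 1.693 × 1.353 = 1.1911
  σ(X2,X3) = 0.622 × 1.652 × 1.353 = 1.3903
σ²_T = Σσ²ᵢ + 2·Σσ_ij = 7.4260 + 2 × 3.9155 = 15.2570
α = (3/2)·(1 − 7.4260/15.2570) = 0.77

α = 0.77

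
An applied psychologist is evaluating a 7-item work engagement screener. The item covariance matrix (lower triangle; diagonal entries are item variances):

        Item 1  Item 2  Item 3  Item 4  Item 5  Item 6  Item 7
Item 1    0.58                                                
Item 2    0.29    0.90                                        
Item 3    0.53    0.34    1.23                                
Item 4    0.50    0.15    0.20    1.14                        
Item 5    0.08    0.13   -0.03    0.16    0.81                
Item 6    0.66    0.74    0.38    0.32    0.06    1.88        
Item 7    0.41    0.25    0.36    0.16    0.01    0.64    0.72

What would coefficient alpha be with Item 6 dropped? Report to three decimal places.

Remaining items: Item 1, Item 2, Item 3, Item 4, Item 5, Item 7 (k = 6).
Σσᵢ² = 0.58 + 0.90 + 1.23 + 1.14 + 0.81 + 0.72 = 5.38
Var(T) = 5.38 + 2 × 3.54 = 12.46
α (item deleted) = (6/5)·(1 − 5.38/12.46) = 0.682

coefficient alpha = 0.682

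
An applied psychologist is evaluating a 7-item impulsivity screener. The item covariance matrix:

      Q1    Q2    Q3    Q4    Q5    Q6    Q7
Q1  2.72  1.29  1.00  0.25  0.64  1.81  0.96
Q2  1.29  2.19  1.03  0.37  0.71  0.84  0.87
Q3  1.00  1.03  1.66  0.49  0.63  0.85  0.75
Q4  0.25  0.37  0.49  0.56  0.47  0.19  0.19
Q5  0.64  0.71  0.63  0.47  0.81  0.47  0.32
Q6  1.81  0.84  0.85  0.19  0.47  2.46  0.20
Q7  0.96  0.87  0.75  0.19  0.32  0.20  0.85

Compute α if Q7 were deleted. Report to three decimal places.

α = 0.816

Remaining items: Q1, Q2, Q3, Q4, Q5, Q6 (k = 6).
ΣVar(i) = 2.72 + 2.19 + 1.66 + 0.56 + 0.81 + 2.46 = 10.40
total variance = 10.40 + 2 × 11.04 = 32.48
α (item deleted) = (6/5)·(1 − 10.40/32.48) = 0.816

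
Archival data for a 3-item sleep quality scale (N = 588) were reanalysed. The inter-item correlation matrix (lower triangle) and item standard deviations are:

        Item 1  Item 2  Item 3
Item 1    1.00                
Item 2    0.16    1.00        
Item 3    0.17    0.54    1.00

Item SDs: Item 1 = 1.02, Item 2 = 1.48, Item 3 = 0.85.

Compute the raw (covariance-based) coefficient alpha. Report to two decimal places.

Σσ²ᵢ = 1.02² + 1.48² + 0.85² = 3.9533
Covariances σ_ij = r_ij · s_i · s_j:
  σ(Item 1,Item 2) = 0.16 × 1.02 × 1.48 = 0.2415
  σ(Item 1,Item 3) = 0.17 × 1.02 × 0.85 = 0.1474
  σ(Item 2,Item 3) = 0.54 × 1.48 × 0.85 = 0.6793
σ²_T = Σσ²ᵢ + 2·Σσ_ij = 3.9533 + 2 × 1.0682 = 6.0897
α = (3/2)·(1 − 3.9533/6.0897) = 0.53

coefficient alpha = 0.53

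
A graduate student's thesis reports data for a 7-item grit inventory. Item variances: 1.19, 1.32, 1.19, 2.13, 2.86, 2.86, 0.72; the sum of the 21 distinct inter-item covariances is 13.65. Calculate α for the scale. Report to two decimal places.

α = 0.80

ΣVar(i) = 1.19 + 1.32 + 1.19 + 2.13 + 2.86 + 2.86 + 0.72 = 12.27
Sum of distinct covariances = 13.65
σ²_total = ΣVar(i) + 2·Σcov = 12.27 + 2 × 13.65 = 39.57
α = (7/6)·(1 − 12.27/39.57) = 0.80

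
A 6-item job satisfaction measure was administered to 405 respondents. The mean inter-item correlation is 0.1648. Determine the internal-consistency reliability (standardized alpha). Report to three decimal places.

standardized alpha = 0.542

Standardized α = k·r̄ / (1 + (k−1)·r̄) = 6 × 0.1648 / (1 + 5 × 0.1648)
  = 0.9888 / 1.8240 = 0.542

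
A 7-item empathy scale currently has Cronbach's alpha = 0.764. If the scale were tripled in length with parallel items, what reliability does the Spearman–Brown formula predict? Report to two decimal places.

Length factor m = 3
α' = m·α / (1 + (m−1)·α)
   = 3 × 0.764 / (1 + (3 − 1) × 0.764)
   = 2.2920 / 2.5280 = 0.91

predicted reliability = 0.91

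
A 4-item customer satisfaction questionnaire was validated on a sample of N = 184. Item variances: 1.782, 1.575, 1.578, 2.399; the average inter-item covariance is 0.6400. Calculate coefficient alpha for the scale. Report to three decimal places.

Σσ²ᵢ = 1.782 + 1.575 + 1.578 + 2.399 = 7.334
Sum of the 6 distinct covariances = 6 × 0.6400 = 3.8400
Var(T) = Σσ²ᵢ + 2·Σcov = 7.334 + 2 × 3.8400 = 15.0140
α = (4/3)·(1 − 7.334/15.0140) = 0.682

coefficient alpha = 0.682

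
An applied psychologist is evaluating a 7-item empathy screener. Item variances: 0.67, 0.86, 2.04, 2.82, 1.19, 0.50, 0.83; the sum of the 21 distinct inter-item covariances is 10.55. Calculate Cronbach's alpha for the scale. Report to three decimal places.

Cronbach's alpha = 0.820

Σσ²ᵢ = 0.67 + 0.86 + 2.04 + 2.82 + 1.19 + 0.50 + 0.83 = 8.91
Sum of distinct covariances = 10.55
σ²_total = Σσ²ᵢ + 2·Σcov = 8.91 + 2 × 10.55 = 30.01
α = (7/6)·(1 − 8.91/30.01) = 0.820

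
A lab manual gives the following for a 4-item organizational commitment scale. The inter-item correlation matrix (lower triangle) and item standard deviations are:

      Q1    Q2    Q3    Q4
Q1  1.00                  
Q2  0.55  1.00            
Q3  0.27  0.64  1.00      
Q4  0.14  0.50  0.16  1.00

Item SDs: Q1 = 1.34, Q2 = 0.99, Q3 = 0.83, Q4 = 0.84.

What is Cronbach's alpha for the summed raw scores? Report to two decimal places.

α = 0.69

Σσ²ᵢ = 1.34² + 0.99² + 0.83² + 0.84² = 4.1702
Covariances σ_ij = r_ij · s_i · s_j:
  σ(Q1,Q2) = 0.55 × 1.34 × 0.99 = 0.7296
  σ(Q1,Q3) = 0.27 × 1.34 × 0.83 = 0.3003
  σ(Q1,Q4) = 0.14 × 1.34 × 0.84 = 0.1576
  σ(Q2,Q3) = 0.64 × 0.99 × 0.83 = 0.5259
  σ(Q2,Q4) = 0.50 × 0.99 × 0.84 = 0.4158
  σ(Q3,Q4) = 0.16 × 0.83 × 0.84 = 0.1116
σ²_T = Σσ²ᵢ + 2·Σσ_ij = 4.1702 + 2 × 2.2408 = 8.6518
α = (4/3)·(1 − 4.1702/8.6518) = 0.69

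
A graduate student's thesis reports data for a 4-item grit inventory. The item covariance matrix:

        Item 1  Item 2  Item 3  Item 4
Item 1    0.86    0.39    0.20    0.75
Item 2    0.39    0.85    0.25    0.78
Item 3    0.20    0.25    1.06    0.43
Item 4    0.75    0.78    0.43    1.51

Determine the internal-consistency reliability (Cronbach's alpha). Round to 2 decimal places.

Σσ²ᵢ = 0.86 + 0.85 + 1.06 + 1.51 = 4.28
Sum of the distinct covariances = 2.80
σ²_T = 4.28 + 2 × 2.80 = 9.88
α = (k/(k−1))·(1 − Σσ²ᵢ/σ²_T) = (4/3)·(1 − 4.28/9.88) = 0.76

Cronbach's alpha = 0.76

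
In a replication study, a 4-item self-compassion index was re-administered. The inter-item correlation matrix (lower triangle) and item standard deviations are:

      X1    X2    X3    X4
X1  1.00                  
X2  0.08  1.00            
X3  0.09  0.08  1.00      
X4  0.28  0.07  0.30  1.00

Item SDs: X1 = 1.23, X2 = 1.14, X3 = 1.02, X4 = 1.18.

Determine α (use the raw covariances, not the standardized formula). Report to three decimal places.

Σσ²ᵢ = 1.23² + 1.14² + 1.02² + 1.18² = 5.2453
Covariances σ_ij = r_ij · s_i · s_j:
  σ(X1,X2) = 0.08 × 1.23 × 1.14 = 0.1122
  σ(X1,X3) = 0.09 × 1.23 × 1.02 = 0.1129
  σ(X1,X4) = 0.28 × 1.23 × 1.18 = 0.4064
  σ(X2,X3) = 0.08 × 1.14 × 1.02 = 0.0930
  σ(X2,X4) = 0.07 × 1.14 × 1.18 = 0.0942
  σ(X3,X4) = 0.30 × 1.02 × 1.18 = 0.3611
σ²_T = Σσ²ᵢ + 2·Σσ_ij = 5.2453 + 2 × 1.1798 = 7.6049
α = (4/3)·(1 − 5.2453/7.6049) = 0.414

α = 0.414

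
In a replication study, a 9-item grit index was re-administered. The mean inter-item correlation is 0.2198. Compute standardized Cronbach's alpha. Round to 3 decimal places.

α = 0.717

Standardized α = k·r̄ / (1 + (k−1)·r̄) = 9 × 0.2198 / (1 + 8 × 0.2198)
  = 1.9782 / 2.7584 = 0.717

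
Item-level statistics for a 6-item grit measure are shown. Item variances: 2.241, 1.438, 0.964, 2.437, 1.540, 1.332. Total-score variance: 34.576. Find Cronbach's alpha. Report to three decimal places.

Cronbach's alpha = 0.855

ΣVar(i) = 2.241 + 1.438 + 0.964 + 2.437 + 1.540 + 1.332 = 9.952
α = (k/(k−1))·(1 − ΣVar(i)/σ²_T) = (6/5)·(1 − 9.952/34.576) = 0.855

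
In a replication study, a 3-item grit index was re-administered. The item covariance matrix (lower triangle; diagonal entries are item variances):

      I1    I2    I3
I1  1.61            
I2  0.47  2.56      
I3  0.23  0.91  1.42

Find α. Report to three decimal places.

Σσ²ᵢ = 1.61 + 2.56 + 1.42 = 5.59
Sum of off-diagonal covariances = 1.61
σ²_T = 5.59 + 2 × 1.61 = 8.81
α = (k/(k−1))·(1 − Σσ²ᵢ/σ²_T) = (3/2)·(1 − 5.59/8.81) = 0.548

α = 0.548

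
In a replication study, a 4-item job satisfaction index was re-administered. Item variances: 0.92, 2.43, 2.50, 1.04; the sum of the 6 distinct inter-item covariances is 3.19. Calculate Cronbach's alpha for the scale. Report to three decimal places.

Σσ²ᵢ = 0.92 + 2.43 + 2.50 + 1.04 = 6.89
Sum of distinct covariances = 3.19
Var(T) = Σσ²ᵢ + 2·Σcov = 6.89 + 2 × 3.19 = 13.27
α = (4/3)·(1 − 6.89/13.27) = 0.641

Cronbach's alpha = 0.641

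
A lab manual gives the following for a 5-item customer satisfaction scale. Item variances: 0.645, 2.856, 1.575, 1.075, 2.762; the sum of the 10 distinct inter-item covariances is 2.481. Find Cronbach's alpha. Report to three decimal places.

Cronbach's alpha = 0.447

sum of item variances = 0.645 + 2.856 + 1.575 + 1.075 + 2.762 = 8.913
Sum of distinct covariances = 2.481
σ²_total = sum of item variances + 2·Σcov = 8.913 + 2 × 2.481 = 13.875
α = (5/4)·(1 − 8.913/13.875) = 0.447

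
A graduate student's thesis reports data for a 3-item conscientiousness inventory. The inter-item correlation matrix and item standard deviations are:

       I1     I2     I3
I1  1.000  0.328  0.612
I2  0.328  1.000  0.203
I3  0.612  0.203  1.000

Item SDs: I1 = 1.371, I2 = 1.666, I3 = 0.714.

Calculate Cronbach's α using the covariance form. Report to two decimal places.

Σσ²ᵢ = 1.371² + 1.666² + 0.714² = 5.1650
Covariances σ_ij = r_ij · s_i · s_j:
  σ(I1,I2) = 0.328 × 1.371 × 1.666 = 0.7492
  σ(I1,I3) = 0.612 × 1.371 × 0.714 = 0.5991
  σ(I2,I3) = 0.203 × 1.666 × 0.714 = 0.2415
σ²_T = Σσ²ᵢ + 2·Σσ_ij = 5.1650 + 2 × 1.5898 = 8.3446
α = (3/2)·(1 − 5.1650/8.3446) = 0.57

α = 0.57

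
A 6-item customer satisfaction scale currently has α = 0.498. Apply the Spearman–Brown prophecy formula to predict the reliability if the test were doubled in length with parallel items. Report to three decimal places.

Length factor m = 2
α' = m·α / (1 + (m−1)·α)
   = 2 × 0.498 / (1 + (2 − 1) × 0.498)
   = 0.9960 / 1.4980 = 0.665

predicted reliability = 0.665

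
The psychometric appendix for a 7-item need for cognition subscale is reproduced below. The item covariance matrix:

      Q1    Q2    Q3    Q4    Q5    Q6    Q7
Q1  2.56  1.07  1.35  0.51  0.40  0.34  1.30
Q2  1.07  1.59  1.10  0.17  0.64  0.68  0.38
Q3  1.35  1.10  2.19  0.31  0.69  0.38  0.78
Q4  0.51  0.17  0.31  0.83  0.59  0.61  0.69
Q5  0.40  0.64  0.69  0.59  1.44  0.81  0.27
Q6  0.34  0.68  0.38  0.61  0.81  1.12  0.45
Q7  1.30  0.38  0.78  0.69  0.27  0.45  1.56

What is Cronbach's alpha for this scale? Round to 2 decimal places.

ΣVar(i) = 2.56 + 1.59 + 2.19 + 0.83 + 1.44 + 1.12 + 1.56 = 11.29
Σ_{i<j} σ_ij = 13.52
σ²_T = 11.29 + 2 × 13.52 = 38.33
α = (k/(k−1))·(1 − ΣVar(i)/σ²_T) = (7/6)·(1 − 11.29/38.33) = 0.82

α = 0.82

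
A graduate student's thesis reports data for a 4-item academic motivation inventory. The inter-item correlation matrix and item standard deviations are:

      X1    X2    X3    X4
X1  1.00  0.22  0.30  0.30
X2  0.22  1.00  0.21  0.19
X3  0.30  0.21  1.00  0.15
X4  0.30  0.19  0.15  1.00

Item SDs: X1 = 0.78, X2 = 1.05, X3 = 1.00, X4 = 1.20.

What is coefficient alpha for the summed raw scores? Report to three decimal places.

Σσ²ᵢ = 0.78² + 1.05² + 1.00² + 1.20² = 4.1509
Covariances σ_ij = r_ij · s_i · s_j:
  σ(X1,X2) = 0.22 × 0.78 × 1.05 = 0.1802
  σ(X1,X3) = 0.30 × 0.78 × 1.00 = 0.2340
  σ(X1,X4) = 0.30 × 0.78 × 1.20 = 0.2808
  σ(X2,X3) = 0.21 × 1.05 × 1.00 = 0.2205
  σ(X2,X4) = 0.19 × 1.05 × 1.20 = 0.2394
  σ(X3,X4) = 0.15 × 1.00 × 1.20 = 0.1800
σ²_T = Σσ²ᵢ + 2·Σσ_ij = 4.1509 + 2 × 1.3349 = 6.8207
α = (4/3)·(1 − 4.1509/6.8207) = 0.522

coefficient alpha = 0.522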